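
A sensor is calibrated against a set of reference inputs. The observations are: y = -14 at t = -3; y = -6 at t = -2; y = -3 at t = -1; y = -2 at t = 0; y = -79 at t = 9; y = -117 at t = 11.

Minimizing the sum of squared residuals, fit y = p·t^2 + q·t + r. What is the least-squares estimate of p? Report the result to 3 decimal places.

p = -1.015

Forming AᵀA = [[21300, 2024, 216]; [2024, 216, 14]; [216, 14, 6]] and Aᵀy = [-20709, -1941, -221]ᵀ gives AᵀA·[p, q, r]ᵀ = Aᵀy.
Inverting the 3×3 Gram matrix, [p, q, r]ᵀ = [-51463/50700, 13544/21125, -226571/126750]ᵀ.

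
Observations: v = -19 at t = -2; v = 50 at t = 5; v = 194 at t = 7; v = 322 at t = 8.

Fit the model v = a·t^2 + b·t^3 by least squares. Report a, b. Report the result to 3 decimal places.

a = -3.080, b = 1.012

Compute the Gram sums: Σt^2·t^2 = 7138, Σt^2·t^3 = 52668, Σt^3·t^3 = 395482.
Right-hand side: Σt^2·v = 31288, Σt^3·v = 237808.
XᵀX·[a, b]ᵀ = Xᵀv becomes [[7138, 52668]; [52668, 395482]]·[a, b]ᵀ = [31288, 237808]ᵀ.
Determinant 7138·395482 − 52668² = 49032292.
a = (31288·395482 − 52668·237808)/49032292 = -37757732/12258073; b = (7138·237808 − 52668·31288)/49032292 = 12399280/12258073.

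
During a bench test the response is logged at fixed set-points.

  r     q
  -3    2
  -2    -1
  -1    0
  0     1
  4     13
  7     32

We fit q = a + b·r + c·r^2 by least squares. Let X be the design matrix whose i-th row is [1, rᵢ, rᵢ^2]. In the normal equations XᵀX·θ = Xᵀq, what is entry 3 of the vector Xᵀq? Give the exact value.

1790

Entry 3 ↔ basis r^2, so (Xᵀq)_{3} = Σᵢ (r^2)·qᵢ = (9)·(2) + (4)·(-1) + (1)·(0) + (0)·(1) + (16)·(13) + (49)·(32) = 1790.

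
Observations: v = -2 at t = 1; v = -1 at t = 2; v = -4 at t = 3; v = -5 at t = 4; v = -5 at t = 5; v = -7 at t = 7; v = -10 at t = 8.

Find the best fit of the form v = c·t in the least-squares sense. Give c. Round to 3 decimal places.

From the data, Σt·t = 168.
Right-hand side: Σt·v = -190.
Hence c = -190 / 168 ≈ -1.13095.

c = -1.131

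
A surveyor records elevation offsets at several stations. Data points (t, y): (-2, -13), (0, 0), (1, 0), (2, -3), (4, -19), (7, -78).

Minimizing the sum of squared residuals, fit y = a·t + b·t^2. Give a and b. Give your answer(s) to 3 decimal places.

The normal system AᵀA·[a, b]ᵀ = Aᵀy is [[74, 408]; [408, 2690]]·[a, b]ᵀ = [-602, -4190]ᵀ.
det = 74·2690 − 408² = 32596.
a = ((-602)·2690 − 408·(-4190))/32596 = 22535/8149; b = (74·(-4190) − 408·(-602))/32596 = -16111/8149.

a = 2.765, b = -1.977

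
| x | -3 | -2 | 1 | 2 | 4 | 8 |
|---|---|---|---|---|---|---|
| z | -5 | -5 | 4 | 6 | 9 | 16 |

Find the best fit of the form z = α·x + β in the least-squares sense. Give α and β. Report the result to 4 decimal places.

α = 2.0082, β = 0.8197

Setting ∂/∂α … = 0 gives: 98·α + 10·β = 205;  10·α + 6·β = 25.
det = 98·6 − 10² = 488.
α = (205·6 − 10·25)/488 = 245/122; β = (98·25 − 10·205)/488 = 50/61.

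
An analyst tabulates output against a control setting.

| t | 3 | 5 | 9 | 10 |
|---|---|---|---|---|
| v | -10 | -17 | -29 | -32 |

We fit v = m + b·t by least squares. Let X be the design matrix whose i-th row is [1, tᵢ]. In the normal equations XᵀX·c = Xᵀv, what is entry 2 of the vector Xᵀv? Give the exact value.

Entry 2 ↔ basis t, so (Xᵀv)_{2} = Σᵢ (t)·vᵢ = (3)·(-10) + (5)·(-17) + (9)·(-29) + (10)·(-32) = -696.

-696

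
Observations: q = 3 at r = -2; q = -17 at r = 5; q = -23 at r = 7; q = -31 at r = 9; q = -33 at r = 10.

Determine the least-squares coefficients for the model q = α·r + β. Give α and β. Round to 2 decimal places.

Compute the Gram sums: Σr·r = 259, Σr = 29, Σ1 = 5.
Right-hand side: Σr·q = -861, Σq = -101.
Normal equations: [[259, 29]; [29, 5]]·[α, β]ᵀ = [-861, -101]ᵀ.
Δ = 259·5 − 29² = 454.
α = ((-861)·5 − 29·(-101))/454 = -688/227; β = (259·(-101) − 29·(-861))/454 = -595/227.

α = -3.03, β = -2.62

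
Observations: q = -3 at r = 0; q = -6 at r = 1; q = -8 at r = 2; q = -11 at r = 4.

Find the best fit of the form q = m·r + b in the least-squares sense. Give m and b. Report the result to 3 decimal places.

Setting ∂/∂m … = 0 gives: 21·m + 7·b = -66;  7·m + 4·b = -28.
(Σr·r = 21, Σr = 7, Σ1 = 4, Σr·q = -66, Σq = -28.)
det = 21·4 − 7² = 35.
m = ((-66)·4 − 7·(-28))/35 = -68/35; b = (21·(-28) − 7·(-66))/35 = -18/5.

m = -1.943, b = -3.600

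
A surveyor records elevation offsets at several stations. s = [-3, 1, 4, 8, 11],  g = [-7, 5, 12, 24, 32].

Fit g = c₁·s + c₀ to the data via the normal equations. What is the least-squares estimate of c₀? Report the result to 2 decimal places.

c₀ = 1.54

Entries of AᵀA: Σs·s = 211, Σs = 21, Σ1 = 5.
Right-hand side: Σs·g = 618, Σg = 66.
AᵀA·[c₁, c₀]ᵀ = Aᵀg becomes [[211, 21]; [21, 5]]·[c₁, c₀]ᵀ = [618, 66]ᵀ.
Eliminating c₀: 5·(row 1) − 21·(row 2) gives 614·c₁ = 5·618 − 21·66 = 1704, so c₁ = 852/307.
Then c₀ = (66 − 21·(852/307))/5 = 474/307.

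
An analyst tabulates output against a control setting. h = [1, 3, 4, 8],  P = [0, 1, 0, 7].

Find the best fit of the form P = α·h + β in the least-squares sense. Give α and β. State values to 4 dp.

Compute the Gram sums: Σh·h = 90, Σh = 16, Σ1 = 4.
For MᵀP: Σh·P = 59, ΣP = 8.
Δ = 90·4 − 16² = 104.
α = (59·4 − 16·8)/104 = 27/26; β = (90·8 − 16·59)/104 = -28/13.

α = 1.0385, β = -2.1538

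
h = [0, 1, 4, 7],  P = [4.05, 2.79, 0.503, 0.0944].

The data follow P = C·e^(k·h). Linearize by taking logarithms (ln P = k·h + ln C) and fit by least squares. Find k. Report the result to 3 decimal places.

k = -0.546

Taking logs, ln P = k·h + ln C, so regress ln P on h.
XᵀX = [[66.0000, 12.0000]; [12.0000, 4]], rhs = [-18.2441, -0.6226]ᵀ  (here Σh = 12.0000, Σ(h)² = 66.0000, Σln P = -0.6226, Σh·ln P = -18.2441).
Slope k = (n·Σh·ln P − Σh·Σln P)/(n·Σ(h)² − (Σh)²) = (4·-18.2441 − 12.0000·-0.6226)/120.0000 = -0.54588; ln C = (Σln P − k·Σh)/n = 1.48197.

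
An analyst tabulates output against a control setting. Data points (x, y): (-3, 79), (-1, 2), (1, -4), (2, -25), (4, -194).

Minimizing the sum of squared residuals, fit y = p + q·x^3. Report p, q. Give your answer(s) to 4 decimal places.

Compute the Gram sums: Σ1 = 5, Σx^3 = 45, Σx^3·x^3 = 4891.
Right-hand side: Σy = -142, Σx^3·y = -14755.
Determinant 5·4891 − 45² = 22430.
p = ((-142)·4891 − 45·(-14755))/22430 = -30547/22430; q = (5·(-14755) − 45·(-142))/22430 = -13477/4486.

p = -1.3619, q = -3.0042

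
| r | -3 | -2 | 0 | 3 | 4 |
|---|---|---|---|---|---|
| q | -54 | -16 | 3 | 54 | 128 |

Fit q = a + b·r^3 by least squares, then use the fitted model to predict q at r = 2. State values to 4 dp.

Entries of XᵀX: Σ1 = 5, Σr^3 = 56, Σr^3·r^3 = 5618.
Right-hand side: Σq = 115, Σr^3·q = 11236.
So XᵀX·[a, b]ᵀ = Xᵀq: [[5, 56]; [56, 5618]]·[a, b]ᵀ = [115, 11236]ᵀ.
det = 5·5618 − 56² = 24954.
a = (115·5618 − 56·11236)/24954 = 2809/4159; b = (5·11236 − 56·115)/24954 = 8290/4159.
At r = 2: q̂ = (2809/4159)·(1) + (8290/4159)·(8) = 69129/4159.

q̂ = 16.6215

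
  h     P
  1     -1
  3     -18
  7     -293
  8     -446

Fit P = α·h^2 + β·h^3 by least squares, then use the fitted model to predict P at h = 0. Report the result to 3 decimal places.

With design matrix A, AᵀA = [[6579, 49819]; [49819, 380523]] and AᵀP = [-43064, -329338]ᵀ.
det = 6579·380523 − 49819² = 21528056.
α = ((-43064)·380523 − 49819·(-329338))/21528056 = 929425/978548; β = (6579·(-329338) − 49819·(-43064))/21528056 = -10654643/10764028.
At h = 0: P̂ = (929425/978548)·(0) + (-10654643/10764028)·(0) = 0.

P̂ = 0.000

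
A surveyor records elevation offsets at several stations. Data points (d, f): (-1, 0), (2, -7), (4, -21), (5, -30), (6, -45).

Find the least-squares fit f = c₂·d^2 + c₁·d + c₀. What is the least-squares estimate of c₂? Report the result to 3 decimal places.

c₂ = -1.058

Entries of XᵀX: Σd^2·d^2 = 2194, Σd^2·d = 412, Σd^2 = 82, Σd·d = 82, Σd = 16, Σ1 = 5.
Moment sums: Σd^2·f = -2734, Σd·f = -518, Σf = -103.
Normal equations: [[2194, 412, 82]; [412, 82, 16]; [82, 16, 5]]·[c₂, c₁, c₀]ᵀ = [-2734, -518, -103]ᵀ.
Inverting the 3×3 Gram matrix, [c₂, c₁, c₀]ᵀ = [-454/429, -419/429, -17/143]ᵀ.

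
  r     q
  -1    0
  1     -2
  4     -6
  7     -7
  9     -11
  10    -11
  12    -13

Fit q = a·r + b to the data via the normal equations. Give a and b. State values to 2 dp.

Sums needed: Σr·r = 392, Σr = 42, Σ1 = 7.
And Σr·q = -440, Σq = -50.
Normal equations: [[392, 42]; [42, 7]]·[a, b]ᵀ = [-440, -50]ᵀ.
Determinant 392·7 − 42² = 980.
a = ((-440)·7 − 42·(-50))/980 = -1; b = (392·(-50) − 42·(-440))/980 = -8/7.

a = -1.00, b = -1.14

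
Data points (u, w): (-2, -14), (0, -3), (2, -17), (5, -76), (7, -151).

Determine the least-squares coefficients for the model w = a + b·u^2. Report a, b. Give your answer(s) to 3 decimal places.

Sums needed: Σ1 = 5, Σu^2 = 82, Σu^2·u^2 = 3058.
And Σw = -261, Σu^2·w = -9423.
Normal equations: [[5, 82]; [82, 3058]]·[a, b]ᵀ = [-261, -9423]ᵀ.
Determinant 5·3058 − 82² = 8566.
a = ((-261)·3058 − 82·(-9423))/8566 = -12726/4283; b = (5·(-9423) − 82·(-261))/8566 = -25713/8566.

a = -2.971, b = -3.002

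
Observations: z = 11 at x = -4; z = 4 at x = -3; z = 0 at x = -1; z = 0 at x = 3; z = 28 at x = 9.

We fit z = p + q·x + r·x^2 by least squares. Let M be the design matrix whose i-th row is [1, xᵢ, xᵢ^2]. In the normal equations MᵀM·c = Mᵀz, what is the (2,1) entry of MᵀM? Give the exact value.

Row 2 ↔ basis x, column 1 ↔ basis 1, so (MᵀM)_{2,1} = Σᵢ x = (-4)·(1) + (-3)·(1) + (-1)·(1) + (3)·(1) + (9)·(1) = 4.

4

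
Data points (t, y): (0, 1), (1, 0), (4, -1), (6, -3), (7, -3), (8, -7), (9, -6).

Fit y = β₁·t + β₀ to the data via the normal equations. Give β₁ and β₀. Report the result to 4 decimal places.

The normal system AᵀA·[β₁, β₀]ᵀ = Aᵀy is [[247, 35]; [35, 7]]·[β₁, β₀]ᵀ = [-153, -19]ᵀ.
det = 247·7 − 35² = 504.
β₁ = ((-153)·7 − 35·(-19))/504 = -29/36; β₀ = (247·(-19) − 35·(-153))/504 = 331/252.

β₁ = -0.8056, β₀ = 1.3135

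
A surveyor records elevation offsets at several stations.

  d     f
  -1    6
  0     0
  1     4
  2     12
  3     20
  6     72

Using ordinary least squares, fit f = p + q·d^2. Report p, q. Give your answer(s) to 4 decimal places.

p = 2.5481, q = 1.9355

With design matrix X, XᵀX = [[6, 51]; [51, 1395]] and Xᵀf = [114, 2830]ᵀ.
Δ = 6·1395 − 51² = 5769.
p = (114·1395 − 51·2830)/5769 = 4900/1923; q = (6·2830 − 51·114)/5769 = 3722/1923.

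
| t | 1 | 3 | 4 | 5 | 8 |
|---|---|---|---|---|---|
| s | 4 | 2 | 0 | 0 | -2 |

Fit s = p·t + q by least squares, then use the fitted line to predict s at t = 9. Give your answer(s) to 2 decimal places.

ŝ = -3.28

The normal system MᵀM·[p, q]ᵀ = Mᵀs is [[115, 21]; [21, 5]]·[p, q]ᵀ = [-6, 4]ᵀ.
Determinant 115·5 − 21² = 134.
p = ((-6)·5 − 21·4)/134 = -57/67; q = (115·4 − 21·(-6))/134 = 293/67.
At t = 9: ŝ = (-57/67)·(9) + (293/67)·(1) = -220/67.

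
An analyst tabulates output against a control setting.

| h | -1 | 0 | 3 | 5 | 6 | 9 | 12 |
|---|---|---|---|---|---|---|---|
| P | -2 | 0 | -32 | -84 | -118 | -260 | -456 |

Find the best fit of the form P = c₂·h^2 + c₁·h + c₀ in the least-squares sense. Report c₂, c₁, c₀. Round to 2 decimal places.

c₂ = -3.05, c₁ = -1.44, c₀ = -0.24

With design matrix A, AᵀA = [[29300, 2824, 296]; [2824, 296, 34]; [296, 34, 7]] and AᵀP = [-93362, -9034, -952]ᵀ.
Inverting the 3×3 Gram matrix, [c₂, c₁, c₀]ᵀ = [-243769/80046, -115159/80046, -3161/13341]ᵀ.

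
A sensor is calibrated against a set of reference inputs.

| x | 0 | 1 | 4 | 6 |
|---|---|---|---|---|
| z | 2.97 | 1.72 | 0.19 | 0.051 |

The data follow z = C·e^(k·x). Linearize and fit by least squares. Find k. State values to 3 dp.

k = -0.690

With ln zᵢ as the transformed response and xᵢ as the regressor:
XᵀX = [[53.0000, 11.0000]; [11.0000, 4]], rhs = [-23.9562, -3.0058]ᵀ  (here Σx = 11.0000, Σ(x)² = 53.0000, Σln z = -3.0058, Σx·ln z = -23.9562).
Δ = 53.0000·4 − (11.0000)² = 91.0000; k = (-23.9562·4 − 11.0000·-3.0058)/91.0000 = -0.68968, ln C = (53.0000·-3.0058 − 11.0000·-23.9562)/91.0000 = 1.14519.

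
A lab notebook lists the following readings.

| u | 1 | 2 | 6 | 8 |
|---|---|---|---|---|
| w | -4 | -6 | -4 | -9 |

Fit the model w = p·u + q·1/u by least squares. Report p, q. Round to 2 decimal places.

Compute the Gram sums: Σu·u = 105, Σu·1/u = 4, Σ1/u·1/u = 745/576.
For Xᵀw: Σu·w = -112, Σ1/u·w = -211/24.
XᵀX·[p, q]ᵀ = Xᵀw becomes [[105, 4]; [4, 745/576]]·[p, q]ᵀ = [-112, -211/24]ᵀ.
det = 105·(745/576) − 4² = 23003/192.
p = ((-112)·(745/576) − 4·(-211/24))/(23003/192) = -63184/69009; q = (105·(-211/24) − 4·(-112))/(23003/192) = -91224/23003.

p = -0.92, q = -3.97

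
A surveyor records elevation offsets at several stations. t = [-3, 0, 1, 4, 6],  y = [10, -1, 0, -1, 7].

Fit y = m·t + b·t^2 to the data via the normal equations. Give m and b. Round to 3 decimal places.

m = -1.895, b = 0.494

With design matrix M, MᵀM = [[62, 254]; [254, 1634]] and Mᵀy = [8, 326]ᵀ.
Δ = 62·1634 − 254² = 36792.
m = (8·1634 − 254·326)/36792 = -1937/1022; b = (62·326 − 254·8)/36792 = 505/1022.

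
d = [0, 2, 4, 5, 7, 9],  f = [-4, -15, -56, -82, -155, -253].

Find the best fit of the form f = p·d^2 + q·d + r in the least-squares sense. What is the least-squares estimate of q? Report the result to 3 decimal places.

q = -0.743

Compute the Gram sums: Σd^2·d^2 = 9859, Σd^2·d = 1269, Σd^2 = 175, Σd·d = 175, Σd = 27, Σ1 = 6.
And Σd^2·f = -31094, Σd·f = -4026, Σf = -565.
Normal equations: [[9859, 1269, 175]; [1269, 175, 27]; [175, 27, 6]]·[p, q, r]ᵀ = [-31094, -4026, -565]ᵀ.
Solving the 3×3 system (Gaussian elimination) gives p = -1895/632, q = -50259/67624, r = -113891/33812.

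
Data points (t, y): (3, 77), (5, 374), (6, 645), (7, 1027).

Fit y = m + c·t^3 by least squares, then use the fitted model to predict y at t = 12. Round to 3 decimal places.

Sums needed: Σ1 = 4, Σt^3 = 711, Σt^3·t^3 = 180659.
Right-hand side: Σy = 2123, Σt^3·y = 540410.
XᵀX·[m, c]ᵀ = Xᵀy becomes [[4, 711]; [711, 180659]]·[m, c]ᵀ = [2123, 540410]ᵀ.
Determinant 4·180659 − 711² = 217115.
m = (2123·180659 − 711·540410)/217115 = -692453/217115; c = (4·540410 − 711·2123)/217115 = 652187/217115.
At t = 12: ŷ = (-692453/217115)·(1) + (652187/217115)·(1728) = 1126286683/217115.

ŷ = 5187.512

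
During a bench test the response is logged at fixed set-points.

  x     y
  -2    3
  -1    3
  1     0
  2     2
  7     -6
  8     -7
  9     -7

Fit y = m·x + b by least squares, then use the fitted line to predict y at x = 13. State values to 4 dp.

ŷ = -11.5329

Setting ∂/∂m … = 0 gives: 204·m + 24·b = -166;  24·m + 7·b = -12.
(Σx·x = 204, Σx = 24, Σ1 = 7, Σx·y = -166, Σy = -12.)
det = 204·7 − 24² = 852.
m = ((-166)·7 − 24·(-12))/852 = -437/426; b = (204·(-12) − 24·(-166))/852 = 128/71.
At x = 13: ŷ = (-437/426)·(13) + (128/71)·(1) = -4913/426.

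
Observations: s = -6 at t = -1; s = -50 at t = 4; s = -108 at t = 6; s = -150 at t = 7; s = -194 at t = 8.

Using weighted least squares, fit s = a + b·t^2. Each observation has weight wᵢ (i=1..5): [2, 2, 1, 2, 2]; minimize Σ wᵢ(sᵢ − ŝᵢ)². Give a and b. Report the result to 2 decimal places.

XᵀWX·[a, b]ᵀ = XᵀWs reads: 9·a + 296·b = -908;  296·a + 14804·b = -45032.
det = 9·14804 − 296² = 45620.
a = ((-908)·14804 − 296·(-45032))/45620 = -5628/2281; b = (9·(-45032) − 296·(-908))/45620 = -6826/2281.

a = -2.47, b = -2.99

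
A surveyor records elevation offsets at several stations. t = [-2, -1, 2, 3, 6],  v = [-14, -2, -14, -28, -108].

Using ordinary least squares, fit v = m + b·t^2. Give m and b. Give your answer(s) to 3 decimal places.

Compute the Gram sums: Σ1 = 5, Σt^2 = 54, Σt^2·t^2 = 1410.
Moment sums: Σv = -166, Σt^2·v = -4254.
Normal equations: [[5, 54]; [54, 1410]]·[m, b]ᵀ = [-166, -4254]ᵀ.
Δ = 5·1410 − 54² = 4134.
m = ((-166)·1410 − 54·(-4254))/4134 = -724/689; b = (5·(-4254) − 54·(-166))/4134 = -2051/689.

m = -1.051, b = -2.977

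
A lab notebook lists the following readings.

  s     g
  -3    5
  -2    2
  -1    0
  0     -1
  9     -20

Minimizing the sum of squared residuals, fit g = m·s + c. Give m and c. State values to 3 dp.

Forming AᵀA = [[95, 3]; [3, 5]] and Aᵀg = [-199, -14]ᵀ gives AᵀA·[m, c]ᵀ = Aᵀg.
Δ = 95·5 − 3² = 466.
m = ((-199)·5 − 3·(-14))/466 = -953/466; c = (95·(-14) − 3·(-199))/466 = -733/466.

m = -2.045, c = -1.573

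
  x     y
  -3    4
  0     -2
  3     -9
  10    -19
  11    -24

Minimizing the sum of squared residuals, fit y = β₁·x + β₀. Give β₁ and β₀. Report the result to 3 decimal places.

β₁ = -1.877, β₀ = -2.118

Normal-equation sums: Σx·x = 239, Σx = 21, Σ1 = 5.
Right-hand side: Σx·y = -493, Σy = -50.
So AᵀA·[β₁, β₀]ᵀ = Aᵀy: [[239, 21]; [21, 5]]·[β₁, β₀]ᵀ = [-493, -50]ᵀ.
det = 239·5 − 21² = 754.
β₁ = ((-493)·5 − 21·(-50))/754 = -1415/754; β₀ = (239·(-50) − 21·(-493))/754 = -1597/754.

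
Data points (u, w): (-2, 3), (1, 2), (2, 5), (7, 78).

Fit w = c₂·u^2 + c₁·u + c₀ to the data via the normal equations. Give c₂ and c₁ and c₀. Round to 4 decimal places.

The normal equations are: 2434·c₂ + 344·c₁ + 58·c₀ = 3856;  344·c₂ + 58·c₁ + 8·c₀ = 552;  58·c₂ + 8·c₁ + 4·c₀ = 88.
(Σu^2·u^2 = 2434, Σu^2·u = 344, Σu^2 = 58, Σu·u = 58, Σu = 8, Σ1 = 4, Σu^2·w = 3856, Σu·w = 552, Σw = 88.)
Row-reducing yields c₂ = 3772/2487, c₁ = 596/829, c₀ = -3556/2487.

c₂ = 1.5167, c₁ = 0.7189, c₀ = -1.4298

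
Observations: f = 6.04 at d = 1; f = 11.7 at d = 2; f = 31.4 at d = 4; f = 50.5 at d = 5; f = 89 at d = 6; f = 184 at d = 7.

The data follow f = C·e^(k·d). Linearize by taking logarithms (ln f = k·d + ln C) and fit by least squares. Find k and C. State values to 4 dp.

Taking logs, ln f = k·d + ln C, so regress ln f on d.
AᵀA = [[131.0000, 25.0000]; [25.0000, 6]], rhs = [103.5510, 21.3303]ᵀ  (here Σd = 25.0000, Σ(d)² = 131.0000, Σln f = 21.3303, Σd·ln f = 103.5510).
Solving (det = 161.0000): k = 0.54688, ln C = 1.27639, so C = exp(1.27639) = 3.58369.

k = 0.5469, C = 3.5837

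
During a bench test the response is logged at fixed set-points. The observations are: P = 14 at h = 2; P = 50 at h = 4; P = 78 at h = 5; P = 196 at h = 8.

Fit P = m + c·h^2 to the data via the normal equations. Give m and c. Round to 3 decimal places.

With design matrix M, MᵀM = [[4, 109]; [109, 4993]] and MᵀP = [338, 15350]ᵀ.
det = 4·4993 − 109² = 8091.
m = (338·4993 − 109·15350)/8091 = 4828/2697; c = (4·15350 − 109·338)/8091 = 8186/2697.

m = 1.790, c = 3.035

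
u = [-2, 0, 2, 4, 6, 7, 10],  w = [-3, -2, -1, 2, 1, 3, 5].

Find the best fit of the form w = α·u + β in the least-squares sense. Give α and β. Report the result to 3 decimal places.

α = 0.665, β = -1.850

Entries of MᵀM: Σu·u = 209, Σu = 27, Σ1 = 7.
And Σu·w = 89, Σw = 5.
Normal equations: [[209, 27]; [27, 7]]·[α, β]ᵀ = [89, 5]ᵀ.
Eliminating β: 7·(row 1) − 27·(row 2) gives 734·α = 7·89 − 27·5 = 488, so α = 244/367.
Then β = (5 − 27·(244/367))/7 = -679/367.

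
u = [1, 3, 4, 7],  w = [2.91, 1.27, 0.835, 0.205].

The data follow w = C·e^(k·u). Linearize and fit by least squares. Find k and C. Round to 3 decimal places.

Let Y = ln w. Fitting Y = k·u + ln C by least squares:
Σu = 15.0000, Σ(u)² = 75.0000, Σln w = -0.4579, Σu·ln w = -10.0293.
Equations: 75.0000·k + 15.0000·ln C = -10.0293;  15.0000·k + 4·ln C = -0.4579.
Δ = 75.0000·4 − (15.0000)² = 75.0000; k = (-10.0293·4 − 15.0000·-0.4579)/75.0000 = -0.44332, ln C = (75.0000·-0.4579 − 15.0000·-10.0293)/75.0000 = 1.54796, so C = exp(1.54796) = 4.70188.

k = -0.443, C = 4.702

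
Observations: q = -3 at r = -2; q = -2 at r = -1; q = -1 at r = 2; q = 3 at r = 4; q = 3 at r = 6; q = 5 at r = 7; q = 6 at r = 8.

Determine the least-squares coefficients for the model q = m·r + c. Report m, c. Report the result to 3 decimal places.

m = 0.886, c = -1.467

The normal equations are: 174·m + 24·c = 119;  24·m + 7·c = 11.
(Σr·r = 174, Σr = 24, Σ1 = 7, Σr·q = 119, Σq = 11.)
Eliminating c: 7·(row 1) − 24·(row 2) gives 642·m = 7·119 − 24·11 = 569, so m = 569/642.
Then c = (11 − 24·(569/642))/7 = -157/107.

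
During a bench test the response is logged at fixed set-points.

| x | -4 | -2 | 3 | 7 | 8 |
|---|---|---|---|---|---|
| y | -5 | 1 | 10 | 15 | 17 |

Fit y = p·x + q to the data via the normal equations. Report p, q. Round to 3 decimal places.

p = 1.747, q = 3.406

Compute the Gram sums: Σx·x = 142, Σx = 12, Σ1 = 5.
And Σx·y = 289, Σy = 38.
MᵀM·[p, q]ᵀ = Mᵀy becomes [[142, 12]; [12, 5]]·[p, q]ᵀ = [289, 38]ᵀ.
Determinant 142·5 − 12² = 566.
p = (289·5 − 12·38)/566 = 989/566; q = (142·38 − 12·289)/566 = 964/283.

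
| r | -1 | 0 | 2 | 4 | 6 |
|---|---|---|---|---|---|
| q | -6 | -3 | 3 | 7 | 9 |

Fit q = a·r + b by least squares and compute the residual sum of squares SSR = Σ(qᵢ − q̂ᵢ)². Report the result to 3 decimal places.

SSR = 5.951

From the data, Σr·r = 57, Σr = 11, Σ1 = 5.
Right-hand side: Σr·q = 94, Σq = 10.
Normal equations: [[57, 11]; [11, 5]]·[a, b]ᵀ = [94, 10]ᵀ.
Δ = 57·5 − 11² = 164.
a = (94·5 − 11·10)/164 = 90/41; b = (57·10 − 11·94)/164 = -116/41.
Residuals: -40/41, -7/41, 59/41, 43/41, -55/41; SSR = 244/41.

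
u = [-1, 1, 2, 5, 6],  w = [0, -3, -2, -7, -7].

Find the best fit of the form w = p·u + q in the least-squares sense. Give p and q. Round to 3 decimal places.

p = -1.042, q = -1.090

Compute the Gram sums: Σu·u = 67, Σu = 13, Σ1 = 5.
For Xᵀw: Σu·w = -84, Σw = -19.
Normal equations: [[67, 13]; [13, 5]]·[p, q]ᵀ = [-84, -19]ᵀ.
Eliminating q: 5·(row 1) − 13·(row 2) gives 166·p = 5·(-84) − 13·(-19) = -173, so p = -173/166.
Then q = ((-19) − 13·(-173/166))/5 = -181/166.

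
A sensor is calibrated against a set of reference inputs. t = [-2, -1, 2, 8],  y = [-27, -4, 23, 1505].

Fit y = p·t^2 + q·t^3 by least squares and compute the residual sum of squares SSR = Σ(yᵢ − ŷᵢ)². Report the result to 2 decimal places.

Entries of AᵀA: Σt^2·t^2 = 4129, Σt^2·t^3 = 32767, Σt^3·t^3 = 262273.
For Aᵀy: Σt^2·y = 96300, Σt^3·y = 770964.
Eliminating q: 262273·(row 1) − 32767·(row 2) gives 9248928·p = 262273·96300 − 32767·770964 = -5287488, so p = -55078/96343.
Then q = (770964 − 32767·(-55078/96343))/262273 = 290086/96343.
Residuals: -60261/96343, -40208/96343, 115513/96343, -2825/96343; SSR = 193053/96343.

SSR = 2.00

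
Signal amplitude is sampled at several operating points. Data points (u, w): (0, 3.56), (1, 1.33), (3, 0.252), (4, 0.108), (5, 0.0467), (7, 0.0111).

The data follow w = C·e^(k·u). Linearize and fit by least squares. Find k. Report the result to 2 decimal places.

With ln wᵢ as the transformed response and uᵢ as the regressor:
AᵀA = [[100.0000, 20.0000]; [20.0000, 6]], rhs = [-59.5780, -9.6138]ᵀ  (here Σu = 20.0000, Σ(u)² = 100.0000, Σln w = -9.6138, Σu·ln w = -59.5780).
Solving (det = 200.0000): k = -0.82596, ln C = 1.15089.

k = -0.83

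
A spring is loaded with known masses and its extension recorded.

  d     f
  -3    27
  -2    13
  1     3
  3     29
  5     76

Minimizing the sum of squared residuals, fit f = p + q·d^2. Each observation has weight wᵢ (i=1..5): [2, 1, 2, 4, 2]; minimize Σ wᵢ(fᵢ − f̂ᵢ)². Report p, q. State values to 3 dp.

Setting ∂/∂p … = 0 gives: 11·p + 110·q = 341;  110·p + 1754·q = 5388.
Determinant 11·1754 − 110² = 7194.
p = (341·1754 − 110·5388)/7194 = 247/327; q = (11·5388 − 110·341)/7194 = 989/327.

p = 0.755, q = 3.024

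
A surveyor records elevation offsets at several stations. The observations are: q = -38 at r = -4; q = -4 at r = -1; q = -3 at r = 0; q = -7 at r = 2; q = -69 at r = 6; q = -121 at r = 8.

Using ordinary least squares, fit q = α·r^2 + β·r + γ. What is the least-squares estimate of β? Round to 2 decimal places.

Forming XᵀX = [[5665, 671, 121]; [671, 121, 11]; [121, 11, 6]] and Xᵀq = [-10868, -1240, -242]ᵀ gives XᵀX·[α, β, γ]ᵀ = Xᵀq.
Inverting the 3×3 Gram matrix, [α, β, γ]ᵀ = [-2237/1122, 5519/5610, -164/85]ᵀ.

β = 0.98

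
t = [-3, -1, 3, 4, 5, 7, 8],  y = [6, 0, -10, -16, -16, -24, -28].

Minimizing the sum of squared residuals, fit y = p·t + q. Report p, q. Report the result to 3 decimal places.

From the data, Σt·t = 173, Σt = 23, Σ1 = 7.
And Σt·y = -584, Σy = -88.
Eliminating q: 7·(row 1) − 23·(row 2) gives 682·p = 7·(-584) − 23·(-88) = -2064, so p = -1032/341.
Then q = ((-88) − 23·(-1032/341))/7 = -896/341.

p = -3.026, q = -2.628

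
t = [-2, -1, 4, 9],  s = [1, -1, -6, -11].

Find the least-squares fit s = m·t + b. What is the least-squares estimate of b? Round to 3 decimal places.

b = -1.604

From the data, Σt·t = 102, Σt = 10, Σ1 = 4.
For Aᵀs: Σt·s = -124, Σs = -17.
So AᵀA·[m, b]ᵀ = Aᵀs: [[102, 10]; [10, 4]]·[m, b]ᵀ = [-124, -17]ᵀ.
det = 102·4 − 10² = 308.
m = ((-124)·4 − 10·(-17))/308 = -163/154; b = (102·(-17) − 10·(-124))/308 = -247/154.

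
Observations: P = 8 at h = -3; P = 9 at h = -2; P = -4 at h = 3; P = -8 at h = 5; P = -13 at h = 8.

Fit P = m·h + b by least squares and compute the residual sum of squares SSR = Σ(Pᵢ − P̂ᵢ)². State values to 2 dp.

Sums needed: Σh·h = 111, Σh = 11, Σ1 = 5.
Moment sums: Σh·P = -198, ΣP = -8.
Normal equations: [[111, 11]; [11, 5]]·[m, b]ᵀ = [-198, -8]ᵀ.
Determinant 111·5 − 11² = 434.
m = ((-198)·5 − 11·(-8))/434 = -451/217; b = (111·(-8) − 11·(-198))/434 = 645/217.
Residuals: -262/217, 58/31, -160/217, -18/31, 142/217; SSR = 1360/217.

SSR = 6.27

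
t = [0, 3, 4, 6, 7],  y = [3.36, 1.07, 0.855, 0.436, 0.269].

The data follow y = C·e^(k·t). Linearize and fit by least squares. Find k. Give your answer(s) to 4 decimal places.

k = -0.3505

Linearized form: ln y = k·t + ln C. From the 5 transformed points,
Σt = 20.0000, Σ(t)² = 110.0000, Σln y = -1.0202, Σt·ln y = -14.5956.
Normal system: [[110.0000, 20.0000]; [20.0000, 5]]·[k, ln C]ᵀ = [-14.5956, -1.0202]ᵀ.
Δ = 110.0000·5 − (20.0000)² = 150.0000; k = (-14.5956·5 − 20.0000·-1.0202)/150.0000 = -0.35049, ln C = (110.0000·-1.0202 − 20.0000·-14.5956)/150.0000 = 1.19793.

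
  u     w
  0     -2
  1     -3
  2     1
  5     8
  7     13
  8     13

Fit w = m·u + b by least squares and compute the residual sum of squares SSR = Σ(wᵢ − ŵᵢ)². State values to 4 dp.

Entries of MᵀM: Σu·u = 143, Σu = 23, Σ1 = 6.
Right-hand side: Σu·w = 234, Σw = 30.
MᵀM·[m, b]ᵀ = Mᵀw becomes [[143, 23]; [23, 6]]·[m, b]ᵀ = [234, 30]ᵀ.
Determinant 143·6 − 23² = 329.
m = (234·6 − 23·30)/329 = 102/47; b = (143·30 − 23·234)/329 = -156/47.
Residuals: 62/47, -87/47, -1/47, 22/47, 53/47, -49/47; SSR = 364/47.

SSR = 7.7447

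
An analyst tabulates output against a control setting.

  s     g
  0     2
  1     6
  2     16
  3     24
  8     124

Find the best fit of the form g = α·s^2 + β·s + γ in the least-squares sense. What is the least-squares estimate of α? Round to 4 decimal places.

α = 1.5149

The normal equations are: 4194·α + 548·β + 78·γ = 8222;  548·α + 78·β + 14·γ = 1102;  78·α + 14·β + 5·γ = 172.
Row-reducing yields α = 13027/8599, β = 26833/8599, γ = 17452/8599.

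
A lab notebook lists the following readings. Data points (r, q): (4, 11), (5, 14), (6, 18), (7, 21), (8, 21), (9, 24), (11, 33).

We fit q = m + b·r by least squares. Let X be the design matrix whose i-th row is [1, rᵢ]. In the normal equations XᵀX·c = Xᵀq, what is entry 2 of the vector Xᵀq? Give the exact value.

Entry 2 ↔ basis r, so (Xᵀq)_{2} = Σᵢ (r)·qᵢ = (4)·(11) + (5)·(14) + (6)·(18) + (7)·(21) + (8)·(21) + (9)·(24) + (11)·(33) = 1116.

1116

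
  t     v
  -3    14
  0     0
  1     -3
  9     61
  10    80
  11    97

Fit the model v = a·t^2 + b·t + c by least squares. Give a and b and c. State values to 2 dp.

a = 1.00, b = -2.06, c = -1.04

Forming MᵀM = [[31284, 3034, 312]; [3034, 312, 28]; [312, 28, 6]] and Mᵀv = [24801, 2371, 249]ᵀ gives MᵀM·[a, b, c]ᵀ = Mᵀv.
Inverting the 3×3 Gram matrix, [a, b, c]ᵀ = [120771/120398, -248247/120398, -125089/120398]ᵀ.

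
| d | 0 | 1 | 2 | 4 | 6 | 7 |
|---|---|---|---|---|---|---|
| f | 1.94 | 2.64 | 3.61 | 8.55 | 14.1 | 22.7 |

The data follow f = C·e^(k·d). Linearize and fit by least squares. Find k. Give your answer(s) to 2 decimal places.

k = 0.35

Let Y = ln f. Fitting Y = k·d + ln C by least squares:
Σd = 20.0000, Σ(d)² = 106.0000, Σln f = 10.8316, Σd·ln f = 49.8555.
Equations: 106.0000·k + 20.0000·ln C = 49.8555;  20.0000·k + 6·ln C = 10.8316.
Slope k = (n·Σd·ln f − Σd·Σln f)/(n·Σ(d)² − (Σd)²) = (6·49.8555 − 20.0000·10.8316)/236.0000 = 0.34958; ln C = (Σln f − k·Σd)/n = 0.64002.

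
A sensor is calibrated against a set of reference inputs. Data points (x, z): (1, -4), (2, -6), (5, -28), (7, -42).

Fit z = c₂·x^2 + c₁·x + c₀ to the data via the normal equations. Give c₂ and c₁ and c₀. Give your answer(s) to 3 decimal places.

MᵀM·[c₂, c₁, c₀]ᵀ = Mᵀz reads: 3043·c₂ + 477·c₁ + 79·c₀ = -2786;  477·c₂ + 79·c₁ + 15·c₀ = -450;  79·c₂ + 15·c₁ + 4·c₀ = -80.
(Σx^2·x^2 = 3043, Σx^2·x = 477, Σx^2 = 79, Σx·x = 79, Σx = 15, Σ1 = 4, Σx^2·z = -2786, Σx·z = -450, Σz = -80.)
Row-reducing yields c₂ = -18/59, c₁ = -246/59, c₀ = 98/59.

c₂ = -0.305, c₁ = -4.169, c₀ = 1.661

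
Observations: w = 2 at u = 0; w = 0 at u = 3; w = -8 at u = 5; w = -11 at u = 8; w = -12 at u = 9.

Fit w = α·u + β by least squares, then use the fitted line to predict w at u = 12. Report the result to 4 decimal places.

Compute the Gram sums: Σu·u = 179, Σu = 25, Σ1 = 5.
Right-hand side: Σu·w = -236, Σw = -29.
So XᵀX·[α, β]ᵀ = Xᵀw: [[179, 25]; [25, 5]]·[α, β]ᵀ = [-236, -29]ᵀ.
det = 179·5 − 25² = 270.
α = ((-236)·5 − 25·(-29))/270 = -91/54; β = (179·(-29) − 25·(-236))/270 = 709/270.
At u = 12: ŵ = (-91/54)·(12) + (709/270)·(1) = -4751/270.

ŵ = -17.5963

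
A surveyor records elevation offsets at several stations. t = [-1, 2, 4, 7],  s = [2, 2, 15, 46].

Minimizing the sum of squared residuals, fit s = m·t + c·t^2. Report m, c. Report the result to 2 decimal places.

With design matrix A, AᵀA = [[70, 414]; [414, 2674]] and Aᵀs = [384, 2504]ᵀ.
Determinant 70·2674 − 414² = 15784.
m = (384·2674 − 414·2504)/15784 = -1230/1973; c = (70·2504 − 414·384)/15784 = 2038/1973.

m = -0.62, c = 1.03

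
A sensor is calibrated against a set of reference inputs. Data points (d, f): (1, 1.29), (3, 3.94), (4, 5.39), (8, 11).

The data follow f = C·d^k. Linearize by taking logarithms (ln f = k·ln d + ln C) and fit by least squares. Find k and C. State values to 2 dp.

k = 1.03, C = 1.28

With ln fᵢ as the transformed response and ln dᵢ as the regressor:
Σln d = 4.5643, Σ(ln d)² = 7.4528, Σln f = 5.7083, Σln d·ln f = 8.8280.
Normal system: [[7.4528, 4.5643]; [4.5643, 4]]·[k, ln C]ᵀ = [8.8280, 5.7083]ᵀ.
Solving (det = 8.9781): k = 1.03110, ln C = 0.25049, so C = exp(0.25049) = 1.28465.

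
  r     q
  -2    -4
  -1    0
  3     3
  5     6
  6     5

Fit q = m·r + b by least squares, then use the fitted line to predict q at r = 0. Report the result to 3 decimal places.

Sums needed: Σr·r = 75, Σr = 11, Σ1 = 5.
For Xᵀq: Σr·q = 77, Σq = 10.
XᵀX·[m, b]ᵀ = Xᵀq becomes [[75, 11]; [11, 5]]·[m, b]ᵀ = [77, 10]ᵀ.
Eliminating b: 5·(row 1) − 11·(row 2) gives 254·m = 5·77 − 11·10 = 275, so m = 275/254.
Then b = (10 − 11·(275/254))/5 = -97/254.
At r = 0: q̂ = (275/254)·(0) + (-97/254)·(1) = -97/254.

q̂ = -0.382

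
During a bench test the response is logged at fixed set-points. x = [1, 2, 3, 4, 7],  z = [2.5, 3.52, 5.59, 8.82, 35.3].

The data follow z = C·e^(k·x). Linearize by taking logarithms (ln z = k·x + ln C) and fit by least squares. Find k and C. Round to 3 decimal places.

k = 0.447, C = 1.501

Let Y = ln z. Fitting Y = k·x + ln C by least squares:
AᵀA = [[79.0000, 17.0000]; [17.0000, 5]], rhs = [42.2514, 9.6366]ᵀ  (here Σx = 17.0000, Σ(x)² = 79.0000, Σln z = 9.6366, Σx·ln z = 42.2514).
Slope k = (n·Σx·ln z − Σx·Σln z)/(n·Σ(x)² − (Σx)²) = (5·42.2514 − 17.0000·9.6366)/106.0000 = 0.44749; ln C = (Σln z − k·Σx)/n = 0.40585, so C = exp(0.40585) = 1.50058.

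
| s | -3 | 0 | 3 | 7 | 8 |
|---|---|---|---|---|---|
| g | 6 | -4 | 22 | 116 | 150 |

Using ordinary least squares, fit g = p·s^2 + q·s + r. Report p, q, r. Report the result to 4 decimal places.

p = 2.0744, q = 2.6933, r = -4.4293

Normal-equation sums: Σs^2·s^2 = 6659, Σs^2·s = 855, Σs^2 = 131, Σs·s = 131, Σs = 15, Σ1 = 5.
Moment sums: Σs^2·g = 15536, Σs·g = 2060, Σg = 290.
Solving the 3×3 system (Gaussian elimination) gives p = 27685/13346, q = 35945/13346, r = -29557/6673.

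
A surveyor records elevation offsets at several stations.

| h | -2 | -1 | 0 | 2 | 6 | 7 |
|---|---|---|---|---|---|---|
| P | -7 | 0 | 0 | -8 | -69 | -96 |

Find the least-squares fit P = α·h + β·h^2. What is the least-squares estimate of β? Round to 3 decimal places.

β = -1.890

Setting ∂/∂α … = 0 gives: 94·α + 558·β = -1088;  558·α + 3730·β = -7248.
Determinant 94·3730 − 558² = 39256.
α = ((-1088)·3730 − 558·(-7248))/39256 = -1732/4907; β = (94·(-7248) − 558·(-1088))/39256 = -9276/4907.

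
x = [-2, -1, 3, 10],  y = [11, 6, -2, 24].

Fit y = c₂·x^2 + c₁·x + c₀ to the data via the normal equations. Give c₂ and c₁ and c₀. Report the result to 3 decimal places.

c₂ = 0.526, c₁ = -3.111, c₀ = 2.544

MᵀM·[c₂, c₁, c₀]ᵀ = Mᵀy reads: 10098·c₂ + 1018·c₁ + 114·c₀ = 2432;  1018·c₂ + 114·c₁ + 10·c₀ = 206;  114·c₂ + 10·c₁ + 4·c₀ = 39.
(Σx^2·x^2 = 10098, Σx^2·x = 1018, Σx^2 = 114, Σx·x = 114, Σx = 10, Σ1 = 4, Σx^2·y = 2432, Σx·y = 206, Σy = 39.)
Inverting the 3×3 Gram matrix, [c₂, c₁, c₀]ᵀ = [18997/36136, -112405/36136, 22981/9034]ᵀ.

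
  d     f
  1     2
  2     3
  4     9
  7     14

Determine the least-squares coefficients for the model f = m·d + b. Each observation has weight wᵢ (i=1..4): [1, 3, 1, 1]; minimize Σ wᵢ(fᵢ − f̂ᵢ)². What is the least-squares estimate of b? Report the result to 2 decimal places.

From the data, Σwᵢ·d·d = 78, Σwᵢ·d = 18, Σwᵢ·1 = 6.
Moment sums: Σwᵢ·d·f = 154, Σwᵢ·f = 34.
det = 78·6 − 18² = 144.
m = (154·6 − 18·34)/144 = 13/6; b = (78·34 − 18·154)/144 = -5/6.

b = -0.83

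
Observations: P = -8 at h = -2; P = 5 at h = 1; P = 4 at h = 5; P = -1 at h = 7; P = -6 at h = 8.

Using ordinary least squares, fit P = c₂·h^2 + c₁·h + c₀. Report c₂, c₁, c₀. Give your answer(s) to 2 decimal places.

The normal equations are: 7139·c₂ + 973·c₁ + 143·c₀ = -360;  973·c₂ + 143·c₁ + 19·c₀ = -14;  143·c₂ + 19·c₁ + 5·c₀ = -6.
Solving the 3×3 system (Gaussian elimination) gives c₂ = -7133/13053, c₁ = 14968/4351, c₀ = 17705/13053.

c₂ = -0.55, c₁ = 3.44, c₀ = 1.36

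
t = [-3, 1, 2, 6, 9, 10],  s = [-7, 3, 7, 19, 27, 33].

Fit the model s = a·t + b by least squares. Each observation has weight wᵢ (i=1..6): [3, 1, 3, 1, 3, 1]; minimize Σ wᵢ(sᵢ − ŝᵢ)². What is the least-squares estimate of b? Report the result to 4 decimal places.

b = 1.3334

XᵀWX·[a, b]ᵀ = XᵀWs reads: 419·a + 41·b = 1281;  41·a + 12·b = 136.
Eliminating b: 12·(row 1) − 41·(row 2) gives 3347·a = 12·1281 − 41·136 = 9796, so a = 9796/3347.
Then b = (136 − 41·(9796/3347))/12 = 4463/3347.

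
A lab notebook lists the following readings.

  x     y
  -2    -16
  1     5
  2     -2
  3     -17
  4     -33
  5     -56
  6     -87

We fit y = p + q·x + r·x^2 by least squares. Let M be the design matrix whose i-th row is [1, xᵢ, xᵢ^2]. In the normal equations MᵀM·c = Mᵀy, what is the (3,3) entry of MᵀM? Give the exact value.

Row 3 ↔ basis x^2, column 3 ↔ basis x^2, so (MᵀM)_{3,3} = Σᵢ (x^2)·(x^2) = (4)·(4) + (1)·(1) + (4)·(4) + (9)·(9) + (16)·(16) + (25)·(25) + (36)·(36) = 2291.

2291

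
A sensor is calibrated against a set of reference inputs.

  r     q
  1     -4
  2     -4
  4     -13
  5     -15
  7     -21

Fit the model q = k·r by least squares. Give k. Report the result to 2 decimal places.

Normal-equation sums: Σr·r = 95.
For Xᵀq: Σr·q = -286.
Normal equations: [[95]]·[k]ᵀ = [-286]ᵀ.
k = (-286)/95 = -3.01053.

k = -3.01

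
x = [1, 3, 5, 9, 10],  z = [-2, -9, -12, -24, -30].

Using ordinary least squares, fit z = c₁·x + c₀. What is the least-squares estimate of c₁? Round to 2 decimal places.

AᵀA·[c₁, c₀]ᵀ = Aᵀz reads: 216·c₁ + 28·c₀ = -605;  28·c₁ + 5·c₀ = -77.
Δ = 216·5 − 28² = 296.
c₁ = ((-605)·5 − 28·(-77))/296 = -869/296; c₀ = (216·(-77) − 28·(-605))/296 = 77/74.

c₁ = -2.94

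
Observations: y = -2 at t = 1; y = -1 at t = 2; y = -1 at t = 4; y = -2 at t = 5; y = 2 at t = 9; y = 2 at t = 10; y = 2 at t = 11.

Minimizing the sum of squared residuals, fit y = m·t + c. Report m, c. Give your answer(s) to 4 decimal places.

m = 0.4375, c = -2.6250

The normal system MᵀM·[m, c]ᵀ = Mᵀy is [[348, 42]; [42, 7]]·[m, c]ᵀ = [42, 0]ᵀ.
Determinant 348·7 − 42² = 672.
m = (42·7 − 42·0)/672 = 7/16; c = (348·0 − 42·42)/672 = -21/8.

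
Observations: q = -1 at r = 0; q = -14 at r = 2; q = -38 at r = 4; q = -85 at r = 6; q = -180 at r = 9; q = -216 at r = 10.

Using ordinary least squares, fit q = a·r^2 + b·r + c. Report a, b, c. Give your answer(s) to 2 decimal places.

a = -1.96, b = -2.05, c = -0.98

From the data, Σr^2·r^2 = 18129, Σr^2·r = 2017, Σr^2 = 237, Σr·r = 237, Σr = 31, Σ1 = 6.
Moment sums: Σr^2·q = -39904, Σr·q = -4470, Σq = -534.
Row-reducing yields a = -268033/136740, b = -18695/9116, c = -66847/68370.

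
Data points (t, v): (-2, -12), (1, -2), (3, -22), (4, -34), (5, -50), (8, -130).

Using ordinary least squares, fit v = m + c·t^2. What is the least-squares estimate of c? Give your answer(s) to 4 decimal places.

c = -1.9904

With design matrix X, XᵀX = [[6, 119]; [119, 5075]] and Xᵀv = [-250, -10362]ᵀ.
Eliminating c: 5075·(row 1) − 119·(row 2) gives 16289·m = 5075·(-250) − 119·(-10362) = -35672, so m = -392/179.
Then c = ((-10362) − 119·(-392/179))/5075 = -2494/1253.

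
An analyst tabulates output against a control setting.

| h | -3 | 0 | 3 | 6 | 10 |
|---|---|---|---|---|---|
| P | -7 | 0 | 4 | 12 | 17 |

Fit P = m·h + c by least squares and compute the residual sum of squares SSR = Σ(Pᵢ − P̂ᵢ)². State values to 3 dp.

MᵀM·[m, c]ᵀ = MᵀP reads: 154·m + 16·c = 275;  16·m + 5·c = 26.
(Σh·h = 154, Σh = 16, Σ1 = 5, Σh·P = 275, ΣP = 26.)
Eliminating c: 5·(row 1) − 16·(row 2) gives 514·m = 5·275 − 16·26 = 959, so m = 959/514.
Then c = (26 − 16·(959/514))/5 = -198/257.
Residuals: -325/514, 198/257, -425/514, 405/257, -228/257; SSR = 2543/514.

SSR = 4.947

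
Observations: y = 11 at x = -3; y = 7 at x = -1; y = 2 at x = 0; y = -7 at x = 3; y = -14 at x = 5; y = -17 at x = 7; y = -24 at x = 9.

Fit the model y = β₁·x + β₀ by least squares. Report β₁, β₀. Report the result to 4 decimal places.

β₁ = -2.9609, β₀ = 2.4597

From the data, Σx·x = 174, Σx = 20, Σ1 = 7.
For Aᵀy: Σx·y = -466, Σy = -42.
Eliminating β₀: 7·(row 1) − 20·(row 2) gives 818·β₁ = 7·(-466) − 20·(-42) = -2422, so β₁ = -1211/409.
Then β₀ = ((-42) − 20·(-1211/409))/7 = 1006/409.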